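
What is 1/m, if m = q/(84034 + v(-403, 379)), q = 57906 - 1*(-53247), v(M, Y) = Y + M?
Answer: 84010/111153 ≈ 0.75581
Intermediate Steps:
v(M, Y) = M + Y
q = 111153 (q = 57906 + 53247 = 111153)
m = 111153/84010 (m = 111153/(84034 + (-403 + 379)) = 111153/(84034 - 24) = 111153/84010 ≈ 1.3231)
1/m = 1/(111153/84010) = 84010/111153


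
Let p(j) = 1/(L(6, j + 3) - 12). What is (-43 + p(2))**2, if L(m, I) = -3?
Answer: 417316/225 ≈ 1854.7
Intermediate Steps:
p(j) = -1/15 (p(j) = 1/(-3 - 12) = 1/(-15) = -1/15)
(-43 + p(2))**2 = (-43 - 1/15)**2 = (-646/15)**2 = 417316/225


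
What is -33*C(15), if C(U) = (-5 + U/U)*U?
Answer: 1980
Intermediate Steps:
C(U) = -4*U (C(U) = (-5 + 1)*U = -4*U)
-33*C(15) = -(-132)*15 = -33*(-60) = 1980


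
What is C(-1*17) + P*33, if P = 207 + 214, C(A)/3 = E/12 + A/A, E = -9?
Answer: 55575/4 ≈ 13894.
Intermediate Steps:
C(A) = ¾ (C(A) = 3*(-9/12 + A/A) = 3*(-9*1/12 + 1) = 3*(-¾ + 1) = 3*(¼) = ¾)
P = 421
C(-1*17) + P*33 = ¾ + 421*33 = ¾ + 13893 = 55575/4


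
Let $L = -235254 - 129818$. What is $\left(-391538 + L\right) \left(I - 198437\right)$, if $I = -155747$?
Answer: $267979156240$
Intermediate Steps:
$L = -365072$
$\left(-391538 + L\right) \left(I - 198437\right) = \left(-391538 - 365072\right) \left(-155747 - 198437\right) = \left(-756610\right) \left(-354184\right) = 267979156240$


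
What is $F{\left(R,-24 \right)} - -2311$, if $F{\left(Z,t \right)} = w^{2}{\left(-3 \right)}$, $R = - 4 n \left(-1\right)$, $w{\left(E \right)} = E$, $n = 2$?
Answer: $2320$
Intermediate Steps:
$R = 8$ ($R = \left(-4\right) 2 \left(-1\right) = \left(-8\right) \left(-1\right) = 8$)
$F{\left(Z,t \right)} = 9$ ($F{\left(Z,t \right)} = \left(-3\right)^{2} = 9$)
$F{\left(R,-24 \right)} - -2311 = 9 - -2311 = 9 + 2311 = 2320$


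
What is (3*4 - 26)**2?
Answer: 196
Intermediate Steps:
(3*4 - 26)**2 = (12 - 26)**2 = (-14)**2 = 196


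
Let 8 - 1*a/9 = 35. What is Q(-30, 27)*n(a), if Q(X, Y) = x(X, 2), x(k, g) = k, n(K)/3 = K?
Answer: 21870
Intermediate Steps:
a = -243 (a = 72 - 9*35 = 72 - 315 = -243)
n(K) = 3*K
Q(X, Y) = X
Q(-30, 27)*n(a) = -90*(-243) = -30*(-729) = 21870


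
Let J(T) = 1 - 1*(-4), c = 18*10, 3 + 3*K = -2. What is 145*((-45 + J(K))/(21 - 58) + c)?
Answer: 971500/37 ≈ 26257.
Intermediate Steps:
K = -5/3 (K = -1 + (⅓)*(-2) = -1 - ⅔ = -5/3 ≈ -1.6667)
c = 180
J(T) = 5 (J(T) = 1 + 4 = 5)
145*((-45 + J(K))/(21 - 58) + c) = 145*((-45 + 5)/(21 - 58) + 180) = 145*(-40/(-37) + 180) = 145*(-40*(-1/37) + 180) = 145*(40/37 + 180) = 145*(6700/37) = 971500/37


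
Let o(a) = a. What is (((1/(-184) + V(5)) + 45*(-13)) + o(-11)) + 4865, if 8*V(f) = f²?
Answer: 393035/92 ≈ 4272.1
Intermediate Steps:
V(f) = f²/8
(((1/(-184) + V(5)) + 45*(-13)) + o(-11)) + 4865 = (((1/(-184) + (⅛)*5²) + 45*(-13)) - 11) + 4865 = (((-1/184 + (⅛)*25) - 585) - 11) + 4865 = (((-1/184 + 25/8) - 585) - 11) + 4865 = ((287/92 - 585) - 11) + 4865 = (-53533/92 - 11) + 4865 = -54545/92 + 4865 = 393035/92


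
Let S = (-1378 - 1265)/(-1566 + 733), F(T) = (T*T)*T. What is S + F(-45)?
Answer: -75904482/833 ≈ -91122.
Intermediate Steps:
F(T) = T**3 (F(T) = T**2*T = T**3)
S = 2643/833 (S = -2643/(-833) = -2643*(-1/833) = 2643/833 ≈ 3.1729)
S + F(-45) = 2643/833 + (-45)**3 = 2643/833 - 91125 = -75904482/833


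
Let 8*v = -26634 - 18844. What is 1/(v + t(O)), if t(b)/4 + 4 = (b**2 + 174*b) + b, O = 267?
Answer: 4/1865421 ≈ 2.1443e-6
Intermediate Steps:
t(b) = -16 + 4*b**2 + 700*b (t(b) = -16 + 4*((b**2 + 174*b) + b) = -16 + 4*(b**2 + 175*b) = -16 + (4*b**2 + 700*b) = -16 + 4*b**2 + 700*b)
v = -22739/4 (v = (-26634 - 18844)/8 = (1/8)*(-45478) = -22739/4 ≈ -5684.8)
1/(v + t(O)) = 1/(-22739/4 + (-16 + 4*267**2 + 700*267)) = 1/(-22739/4 + (-16 + 4*71289 + 186900)) = 1/(-22739/4 + (-16 + 285156 + 186900)) = 1/(-22739/4 + 472040) = 1/(1865421/4) = 4/1865421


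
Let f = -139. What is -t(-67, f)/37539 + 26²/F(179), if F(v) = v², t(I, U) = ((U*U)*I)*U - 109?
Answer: -1921771887520/400929033 ≈ -4793.3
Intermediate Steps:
t(I, U) = -109 + I*U³ (t(I, U) = (U²*I)*U - 109 = (I*U²)*U - 109 = I*U³ - 109 = -109 + I*U³)
-t(-67, f)/37539 + 26²/F(179) = -(-109 - 67*(-139)³)/37539 + 26²/(179²) = -(-109 - 67*(-2685619))*(1/37539) + 676/32041 = -(-109 + 179936473)*(1/37539) + 676*(1/32041) = -1*179936364*(1/37539) + 676/32041 = -179936364*1/37539 + 676/32041 = -59978788/12513 + 676/32041 = -1921771887520/400929033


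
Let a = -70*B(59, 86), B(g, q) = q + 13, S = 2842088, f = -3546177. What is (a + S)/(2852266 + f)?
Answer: -2835158/693911 ≈ -4.0858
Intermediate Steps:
B(g, q) = 13 + q
a = -6930 (a = -70*(13 + 86) = -70*99 = -6930)
(a + S)/(2852266 + f) = (-6930 + 2842088)/(2852266 - 3546177) = 2835158/(-693911) = 2835158*(-1/693911) = -2835158/693911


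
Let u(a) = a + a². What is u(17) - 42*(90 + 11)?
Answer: -3936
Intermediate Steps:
u(17) - 42*(90 + 11) = 17*(1 + 17) - 42*(90 + 11) = 17*18 - 42*101 = 306 - 4242 = -3936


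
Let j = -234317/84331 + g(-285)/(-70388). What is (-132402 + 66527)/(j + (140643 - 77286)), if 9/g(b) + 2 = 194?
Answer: -25025714044448000/24068077871222207 ≈ -1.0398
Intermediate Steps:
g(b) = 3/64 (g(b) = 9/(-2 + 194) = 9/192 = 9*(1/192) = 3/64)
j = -1055558972737/379896987392 (j = -234317/84331 + (3/64)/(-70388) = -234317*1/84331 + (3/64)*(-1/70388) = -234317/84331 - 3/4504832 = -1055558972737/379896987392 ≈ -2.7785)
(-132402 + 66527)/(j + (140643 - 77286)) = (-132402 + 66527)/(-1055558972737/379896987392 + (140643 - 77286)) = -65875/(-1055558972737/379896987392 + 63357) = -65875/24068077871222207/379896987392 = -65875*379896987392/24068077871222207 = -25025714044448000/24068077871222207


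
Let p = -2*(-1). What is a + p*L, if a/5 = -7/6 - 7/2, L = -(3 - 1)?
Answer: -82/3 ≈ -27.333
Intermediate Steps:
L = -2 (L = -1*2 = -2)
p = 2
a = -70/3 (a = 5*(-7/6 - 7/2) = 5*(-14/3) = -70/3 ≈ -23.333)
a + p*L = -70/3 + 2*(-2) = -70/3 - 4 = -82/3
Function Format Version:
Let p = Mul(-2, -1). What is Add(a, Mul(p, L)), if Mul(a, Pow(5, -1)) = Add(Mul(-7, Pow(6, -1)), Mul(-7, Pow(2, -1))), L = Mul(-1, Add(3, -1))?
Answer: Rational(-82, 3) ≈ -27.333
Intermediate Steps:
L = -2 (L = Mul(-1, 2) = -2)
p = 2
a = Rational(-70, 3) (a = Mul(5, Add(Mul(-7, Pow(6, -1)), Mul(-7, Pow(2, -1)))) = Mul(5, Add(Mul(-7, Rational(1, 6)), Mul(-7, Rational(1, 2)))) = Mul(5, Add(Rational(-7, 6), Rational(-7, 2))) = Mul(5, Rational(-14, 3)) = Rational(-70, 3) ≈ -23.333)
Add(a, Mul(p, L)) = Add(Rational(-70, 3), Mul(2, -2)) = Add(Rational(-70, 3), -4) = Rational(-82, 3)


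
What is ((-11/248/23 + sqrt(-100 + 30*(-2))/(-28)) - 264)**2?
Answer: 111113810306601/1594245184 + 1505867*I*sqrt(10)/19964 ≈ 69697.0 + 238.53*I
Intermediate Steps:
((-11/248/23 + sqrt(-100 + 30*(-2))/(-28)) - 264)**2 = ((-11*1/248*(1/23) + sqrt(-100 - 60)*(-1/28)) - 264)**2 = ((-11/248*1/23 + sqrt(-160)*(-1/28)) - 264)**2 = ((-11/5704 + (4*I*sqrt(10))*(-1/28)) - 264)**2 = ((-11/5704 - I*sqrt(10)/7) - 264)**2 = (-1505867/5704 - I*sqrt(10)/7)**2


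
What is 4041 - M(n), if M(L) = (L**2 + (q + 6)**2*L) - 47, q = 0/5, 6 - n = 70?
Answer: 2296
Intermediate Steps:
n = -64 (n = 6 - 1*70 = 6 - 70 = -64)
q = 0 (q = 0*(1/5) = 0)
M(L) = -47 + L**2 + 36*L (M(L) = (L**2 + (0 + 6)**2*L) - 47 = (L**2 + 6**2*L) - 47 = (L**2 + 36*L) - 47 = -47 + L**2 + 36*L)
4041 - M(n) = 4041 - (-47 + (-64)**2 + 36*(-64)) = 4041 - (-47 + 4096 - 2304) = 4041 - 1*1745 = 4041 - 1745 = 2296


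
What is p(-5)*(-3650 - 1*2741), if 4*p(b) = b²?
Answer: -159775/4 ≈ -39944.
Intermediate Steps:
p(b) = b²/4
p(-5)*(-3650 - 1*2741) = ((¼)*(-5)²)*(-3650 - 1*2741) = ((¼)*25)*(-3650 - 2741) = (25/4)*(-6391) = -159775/4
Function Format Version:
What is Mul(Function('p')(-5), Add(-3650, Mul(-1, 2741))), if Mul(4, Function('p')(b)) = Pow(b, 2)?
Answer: Rational(-159775, 4) ≈ -39944.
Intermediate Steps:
Function('p')(b) = Mul(Rational(1, 4), Pow(b, 2))
Mul(Function('p')(-5), Add(-3650, Mul(-1, 2741))) = Mul(Mul(Rational(1, 4), Pow(-5, 2)), Add(-3650, Mul(-1, 2741))) = Mul(Mul(Rational(1, 4), 25), Add(-3650, -2741)) = Mul(Rational(25, 4), -6391) = Rational(-159775, 4)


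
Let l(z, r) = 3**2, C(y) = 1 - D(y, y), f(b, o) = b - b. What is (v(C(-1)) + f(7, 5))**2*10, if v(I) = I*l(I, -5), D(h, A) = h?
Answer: 3240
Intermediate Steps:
f(b, o) = 0
C(y) = 1 - y
l(z, r) = 9
v(I) = 9*I (v(I) = I*9 = 9*I)
(v(C(-1)) + f(7, 5))**2*10 = (9*(1 - 1*(-1)) + 0)**2*10 = (9*(1 + 1) + 0)**2*10 = (9*2 + 0)**2*10 = (18 + 0)**2*10 = 18**2*10 = 324*10 = 3240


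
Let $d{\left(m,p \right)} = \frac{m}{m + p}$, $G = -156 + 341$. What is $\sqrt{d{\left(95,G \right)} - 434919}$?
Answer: $\frac{i \sqrt{340976230}}{28} \approx 659.48 i$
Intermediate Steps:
$G = 185$
$\sqrt{d{\left(95,G \right)} - 434919} = \sqrt{\frac{95}{95 + 185} - 434919} = \sqrt{\frac{95}{280} - 434919} = \sqrt{95 \cdot \frac{1}{280} - 434919} = \sqrt{\frac{19}{56} - 434919} = \sqrt{- \frac{24355445}{56}} = \frac{i \sqrt{340976230}}{28}$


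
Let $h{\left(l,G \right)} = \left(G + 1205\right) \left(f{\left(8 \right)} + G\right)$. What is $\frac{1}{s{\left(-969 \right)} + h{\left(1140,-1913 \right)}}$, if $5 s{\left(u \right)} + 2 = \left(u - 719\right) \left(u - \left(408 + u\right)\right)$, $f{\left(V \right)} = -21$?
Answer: $\frac{5}{7535062} \approx 6.6356 \cdot 10^{-7}$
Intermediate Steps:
$h{\left(l,G \right)} = \left(-21 + G\right) \left(1205 + G\right)$ ($h{\left(l,G \right)} = \left(G + 1205\right) \left(-21 + G\right) = \left(1205 + G\right) \left(-21 + G\right) = \left(-21 + G\right) \left(1205 + G\right)$)
$s{\left(u \right)} = 58670 - \frac{408 u}{5}$ ($s{\left(u \right)} = - \frac{2}{5} + \frac{\left(u - 719\right) \left(u - \left(408 + u\right)\right)}{5} = - \frac{2}{5} + \frac{\left(-719 + u\right) \left(-408\right)}{5} = - \frac{2}{5} + \frac{293352 - 408 u}{5} = - \frac{2}{5} - \left(- \frac{293352}{5} + \frac{408 u}{5}\right) = 58670 - \frac{408 u}{5}$)
$\frac{1}{s{\left(-969 \right)} + h{\left(1140,-1913 \right)}} = \frac{1}{\left(58670 - - \frac{395352}{5}\right) + \left(-25305 + \left(-1913\right)^{2} + 1184 \left(-1913\right)\right)} = \frac{1}{\left(58670 + \frac{395352}{5}\right) - -1369272} = \frac{1}{\frac{688702}{5} + 1369272} = \frac{1}{\frac{7535062}{5}} = \frac{5}{7535062}$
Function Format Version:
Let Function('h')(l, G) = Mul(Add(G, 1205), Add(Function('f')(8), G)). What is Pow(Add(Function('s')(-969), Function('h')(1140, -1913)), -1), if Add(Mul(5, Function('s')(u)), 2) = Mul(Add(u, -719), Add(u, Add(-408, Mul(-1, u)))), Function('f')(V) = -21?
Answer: Rational(5, 7535062) ≈ 6.6356e-7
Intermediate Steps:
Function('h')(l, G) = Mul(Add(-21, G), Add(1205, G)) (Function('h')(l, G) = Mul(Add(G, 1205), Add(-21, G)) = Mul(Add(1205, G), Add(-21, G)) = Mul(Add(-21, G), Add(1205, G)))
Function('s')(u) = Add(58670, Mul(Rational(-408, 5), u)) (Function('s')(u) = Add(Rational(-2, 5), Mul(Rational(1, 5), Mul(Add(u, -719), Add(u, Add(-408, Mul(-1, u)))))) = Add(Rational(-2, 5), Mul(Rational(1, 5), Mul(Add(-719, u), -408))) = Add(Rational(-2, 5), Mul(Rational(1, 5), Add(293352, Mul(-408, u)))) = Add(Rational(-2, 5), Add(Rational(293352, 5), Mul(Rational(-408, 5), u))) = Add(58670, Mul(Rational(-408, 5), u)))
Pow(Add(Function('s')(-969), Function('h')(1140, -1913)), -1) = Pow(Add(Add(58670, Mul(Rational(-408, 5), -969)), Add(-25305, Pow(-1913, 2), Mul(1184, -1913))), -1) = Pow(Add(Add(58670, Rational(395352, 5)), Add(-25305, 3659569, -2264992)), -1) = Pow(Add(Rational(688702, 5), 1369272), -1) = Pow(Rational(7535062, 5), -1) = Rational(5, 7535062)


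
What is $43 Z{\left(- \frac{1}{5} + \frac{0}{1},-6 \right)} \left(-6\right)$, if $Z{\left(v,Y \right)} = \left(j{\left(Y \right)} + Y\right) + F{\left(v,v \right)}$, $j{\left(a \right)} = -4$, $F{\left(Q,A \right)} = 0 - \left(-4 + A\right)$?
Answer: $\frac{7482}{5} \approx 1496.4$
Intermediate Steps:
$F{\left(Q,A \right)} = 4 - A$
$Z{\left(v,Y \right)} = Y - v$ ($Z{\left(v,Y \right)} = \left(-4 + Y\right) - \left(-4 + v\right) = Y - v$)
$43 Z{\left(- \frac{1}{5} + \frac{0}{1},-6 \right)} \left(-6\right) = 43 \left(-6 - \left(- \frac{1}{5} + \frac{0}{1}\right)\right) \left(-6\right) = 43 \left(-6 - \left(\left(-1\right) \frac{1}{5} + 0 \cdot 1\right)\right) \left(-6\right) = 43 \left(-6 - \left(- \frac{1}{5} + 0\right)\right) \left(-6\right) = 43 \left(-6 - - \frac{1}{5}\right) \left(-6\right) = 43 \left(-6 + \frac{1}{5}\right) \left(-6\right) = 43 \left(- \frac{29}{5}\right) \left(-6\right) = \left(- \frac{1247}{5}\right) \left(-6\right) = \frac{7482}{5}$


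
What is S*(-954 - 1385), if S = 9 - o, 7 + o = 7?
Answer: -21051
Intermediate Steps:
o = 0 (o = -7 + 7 = 0)
S = 9 (S = 9 - 1*0 = 9 + 0 = 9)
S*(-954 - 1385) = 9*(-954 - 1385) = 9*(-2339) = -21051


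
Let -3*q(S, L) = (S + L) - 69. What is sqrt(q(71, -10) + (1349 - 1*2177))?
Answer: 2*I*sqrt(1857)/3 ≈ 28.729*I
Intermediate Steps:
q(S, L) = 23 - L/3 - S/3 (q(S, L) = -((S + L) - 69)/3 = -((L + S) - 69)/3 = -(-69 + L + S)/3 = 23 - L/3 - S/3)
sqrt(q(71, -10) + (1349 - 1*2177)) = sqrt((23 - 1/3*(-10) - 1/3*71) + (1349 - 1*2177)) = sqrt((23 + 10/3 - 71/3) + (1349 - 2177)) = sqrt(8/3 - 828) = sqrt(-2476/3) = 2*I*sqrt(1857)/3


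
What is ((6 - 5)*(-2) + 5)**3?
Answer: 27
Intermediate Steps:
((6 - 5)*(-2) + 5)**3 = (1*(-2) + 5)**3 = (-2 + 5)**3 = 3**3 = 27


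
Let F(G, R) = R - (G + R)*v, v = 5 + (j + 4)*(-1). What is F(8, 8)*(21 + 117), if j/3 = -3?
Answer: -20976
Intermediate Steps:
j = -9 (j = 3*(-3) = -9)
v = 10 (v = 5 + (-9 + 4)*(-1) = 5 - 5*(-1) = 5 + 5 = 10)
F(G, R) = -10*G - 9*R (F(G, R) = R - (G + R)*10 = R - (10*G + 10*R) = R + (-10*G - 10*R) = -10*G - 9*R)
F(8, 8)*(21 + 117) = (-10*8 - 9*8)*(21 + 117) = (-80 - 72)*138 = -152*138 = -20976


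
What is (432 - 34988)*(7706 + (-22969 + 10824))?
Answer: 153394084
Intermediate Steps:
(432 - 34988)*(7706 + (-22969 + 10824)) = -34556*(7706 - 12145) = -34556*(-4439) = 153394084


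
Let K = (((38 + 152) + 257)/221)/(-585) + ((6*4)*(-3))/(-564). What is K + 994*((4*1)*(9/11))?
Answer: 72482006797/22280115 ≈ 3253.2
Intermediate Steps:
K = 251567/2025465 (K = ((190 + 257)*(1/221))*(-1/585) + (24*(-3))*(-1/564) = (447*(1/221))*(-1/585) - 72*(-1/564) = (447/221)*(-1/585) + 6/47 = -149/43095 + 6/47 = 251567/2025465 ≈ 0.12420)
K + 994*((4*1)*(9/11)) = 251567/2025465 + 994*((4*1)*(9/11)) = 251567/2025465 + 994*(4*(9*(1/11))) = 251567/2025465 + 994*(4*(9/11)) = 251567/2025465 + 994*(36/11) = 251567/2025465 + 35784/11 = 72482006797/22280115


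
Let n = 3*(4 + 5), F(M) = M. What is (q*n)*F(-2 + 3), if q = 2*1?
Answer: 54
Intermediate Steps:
q = 2
n = 27 (n = 3*9 = 27)
(q*n)*F(-2 + 3) = (2*27)*(-2 + 3) = 54*1 = 54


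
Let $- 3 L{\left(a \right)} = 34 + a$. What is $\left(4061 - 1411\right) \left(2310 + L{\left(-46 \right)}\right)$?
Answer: $6132100$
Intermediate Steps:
$L{\left(a \right)} = - \frac{34}{3} - \frac{a}{3}$ ($L{\left(a \right)} = - \frac{34 + a}{3} = - \frac{34}{3} - \frac{a}{3}$)
$\left(4061 - 1411\right) \left(2310 + L{\left(-46 \right)}\right) = \left(4061 - 1411\right) \left(2310 - -4\right) = 2650 \left(2310 + \left(- \frac{34}{3} + \frac{46}{3}\right)\right) = 2650 \left(2310 + 4\right) = 2650 \cdot 2314 = 6132100$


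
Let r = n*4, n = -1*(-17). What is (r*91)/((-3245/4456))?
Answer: -27573728/3245 ≈ -8497.3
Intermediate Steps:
n = 17
r = 68 (r = 17*4 = 68)
(r*91)/((-3245/4456)) = (68*91)/((-3245/4456)) = 6188/((-3245*1/4456)) = 6188/(-3245/4456) = 6188*(-4456/3245) = -27573728/3245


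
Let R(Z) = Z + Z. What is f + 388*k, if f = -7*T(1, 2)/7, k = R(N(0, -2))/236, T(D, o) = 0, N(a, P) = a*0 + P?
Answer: -388/59 ≈ -6.5763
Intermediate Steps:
N(a, P) = P (N(a, P) = 0 + P = P)
R(Z) = 2*Z
k = -1/59 (k = (2*(-2))/236 = -4*1/236 = -1/59 ≈ -0.016949)
f = 0 (f = -7*0/7 = 0*(⅐) = 0)
f + 388*k = 0 + 388*(-1/59) = 0 - 388/59 = -388/59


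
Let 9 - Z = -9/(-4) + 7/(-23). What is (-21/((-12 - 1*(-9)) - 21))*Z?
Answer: 4543/736 ≈ 6.1726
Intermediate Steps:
Z = 649/92 (Z = 9 - (-9/(-4) + 7/(-23)) = 9 - (-9*(-¼) + 7*(-1/23)) = 9 - (9/4 - 7/23) = 9 - 1*179/92 = 9 - 179/92 = 649/92 ≈ 7.0543)
(-21/((-12 - 1*(-9)) - 21))*Z = -21/((-12 - 1*(-9)) - 21)*(649/92) = -21/((-12 + 9) - 21)*(649/92) = -21/(-3 - 21)*(649/92) = -21/(-24)*(649/92) = -21*(-1/24)*(649/92) = (7/8)*(649/92) = 4543/736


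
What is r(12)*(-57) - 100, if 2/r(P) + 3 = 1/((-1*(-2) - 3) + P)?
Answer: -973/16 ≈ -60.813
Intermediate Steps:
r(P) = 2/(-3 + 1/(-1 + P)) (r(P) = 2/(-3 + 1/((-1*(-2) - 3) + P)) = 2/(-3 + 1/((2 - 3) + P)) = 2/(-3 + 1/(-1 + P)))
r(12)*(-57) - 100 = (2*(1 - 1*12)/(-4 + 3*12))*(-57) - 100 = (2*(1 - 12)/(-4 + 36))*(-57) - 100 = (2*(-11)/32)*(-57) - 100 = (2*(1/32)*(-11))*(-57) - 100 = -11/16*(-57) - 100 = 627/16 - 100 = -973/16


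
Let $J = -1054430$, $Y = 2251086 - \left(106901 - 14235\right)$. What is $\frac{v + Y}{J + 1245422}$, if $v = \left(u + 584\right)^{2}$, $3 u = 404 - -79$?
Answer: $\frac{2713445}{190992} \approx 14.207$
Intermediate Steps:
$Y = 2158420$ ($Y = 2251086 - 92666 = 2158420$)
$u = 161$ ($u = \frac{404 - -79}{3} = \frac{404 + 79}{3} = \frac{1}{3} \cdot 483 = 161$)
$v = 555025$ ($v = \left(161 + 584\right)^{2} = 745^{2} = 555025$)
$\frac{v + Y}{J + 1245422} = \frac{555025 + 2158420}{-1054430 + 1245422} = \frac{2713445}{190992}$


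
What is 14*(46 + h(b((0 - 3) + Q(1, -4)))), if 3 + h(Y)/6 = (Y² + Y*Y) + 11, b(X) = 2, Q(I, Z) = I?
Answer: 1988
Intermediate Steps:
h(Y) = 48 + 12*Y² (h(Y) = -18 + 6*((Y² + Y*Y) + 11) = -18 + 6*((Y² + Y²) + 11) = -18 + 6*(2*Y² + 11) = -18 + 6*(11 + 2*Y²) = -18 + (66 + 12*Y²) = 48 + 12*Y²)
14*(46 + h(b((0 - 3) + Q(1, -4)))) = 14*(46 + (48 + 12*2²)) = 14*(46 + (48 + 12*4)) = 14*(46 + (48 + 48)) = 14*(46 + 96) = 14*142 = 1988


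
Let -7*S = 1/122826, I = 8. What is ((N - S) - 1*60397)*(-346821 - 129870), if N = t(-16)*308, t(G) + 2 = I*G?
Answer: 13721379578299501/286594 ≈ 4.7877e+10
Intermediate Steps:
t(G) = -2 + 8*G
N = -40040 (N = (-2 + 8*(-16))*308 = (-2 - 128)*308 = -130*308 = -40040)
S = -1/859782 (S = -1/7/122826 = -1/7*1/122826 = -1/859782 ≈ -1.1631e-6)
((N - S) - 1*60397)*(-346821 - 129870) = ((-40040 - 1*(-1/859782)) - 1*60397)*(-346821 - 129870) = ((-40040 + 1/859782) - 60397)*(-476691) = (-34425671279/859782 - 60397)*(-476691) = -86353924733/859782*(-476691) = 13721379578299501/286594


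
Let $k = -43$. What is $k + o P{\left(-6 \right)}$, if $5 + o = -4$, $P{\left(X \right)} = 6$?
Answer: $-97$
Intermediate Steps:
$o = -9$ ($o = -5 - 4 = -9$)
$k + o P{\left(-6 \right)} = -43 - 54 = -97$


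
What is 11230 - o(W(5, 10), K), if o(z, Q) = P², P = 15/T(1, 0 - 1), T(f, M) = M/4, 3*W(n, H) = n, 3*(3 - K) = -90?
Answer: 7630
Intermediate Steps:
K = 33 (K = 3 - ⅓*(-90) = 3 + 30 = 33)
W(n, H) = n/3
T(f, M) = M/4 (T(f, M) = M*(¼) = M/4)
P = -60 (P = 15/(((0 - 1)/4)) = 15/(((¼)*(-1))) = 15/(-¼) = 15*(-4) = -60)
o(z, Q) = 3600 (o(z, Q) = (-60)² = 3600)
11230 - o(W(5, 10), K) = 11230 - 1*3600 = 11230 - 3600 = 7630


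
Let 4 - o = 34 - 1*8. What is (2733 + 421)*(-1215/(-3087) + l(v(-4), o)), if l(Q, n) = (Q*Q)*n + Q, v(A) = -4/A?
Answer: -22292472/343 ≈ -64993.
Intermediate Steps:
o = -22 (o = 4 - (34 - 1*8) = 4 - (34 - 8) = 4 - 1*26 = 4 - 26 = -22)
l(Q, n) = Q + n*Q**2 (l(Q, n) = Q**2*n + Q = n*Q**2 + Q = Q + n*Q**2)
(2733 + 421)*(-1215/(-3087) + l(v(-4), o)) = (2733 + 421)*(-1215/(-3087) + (-4/(-4))*(1 - 4/(-4)*(-22))) = 3154*(-1215*(-1/3087) + (-4*(-1/4))*(1 - 4*(-1/4)*(-22))) = 3154*(135/343 + 1*(1 + 1*(-22))) = 3154*(135/343 + 1*(1 - 22)) = 3154*(135/343 + 1*(-21)) = 3154*(135/343 - 21) = 3154*(-7068/343) = -22292472/343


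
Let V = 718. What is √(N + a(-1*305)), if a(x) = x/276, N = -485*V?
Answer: 7*I*√135341085/138 ≈ 590.11*I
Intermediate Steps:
N = -348230 (N = -485*718 = -348230)
a(x) = x/276 (a(x) = x*(1/276) = x/276)
√(N + a(-1*305)) = √(-348230 + (-1*305)/276) = √(-348230 + (1/276)*(-305)) = √(-348230 - 305/276) = √(-96111785/276) = 7*I*√135341085/138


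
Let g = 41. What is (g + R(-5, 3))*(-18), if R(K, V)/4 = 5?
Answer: -1098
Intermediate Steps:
R(K, V) = 20 (R(K, V) = 4*5 = 20)
(g + R(-5, 3))*(-18) = (41 + 20)*(-18) = 61*(-18) = -1098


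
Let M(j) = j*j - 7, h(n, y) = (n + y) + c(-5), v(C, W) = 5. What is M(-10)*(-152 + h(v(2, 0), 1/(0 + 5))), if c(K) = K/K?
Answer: -67797/5 ≈ -13559.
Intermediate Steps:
c(K) = 1
h(n, y) = 1 + n + y (h(n, y) = (n + y) + 1 = 1 + n + y)
M(j) = -7 + j**2 (M(j) = j**2 - 7 = -7 + j**2)
M(-10)*(-152 + h(v(2, 0), 1/(0 + 5))) = (-7 + (-10)**2)*(-152 + (1 + 5 + 1/(0 + 5))) = (-7 + 100)*(-152 + (1 + 5 + 1/5)) = 93*(-152 + (1 + 5 + 1/5)) = 93*(-152 + 31/5) = 93*(-729/5) = -67797/5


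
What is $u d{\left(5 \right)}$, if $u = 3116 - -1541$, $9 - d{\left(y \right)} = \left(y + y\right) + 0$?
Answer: $-4657$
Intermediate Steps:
$d{\left(y \right)} = 9 - 2 y$ ($d{\left(y \right)} = 9 - \left(\left(y + y\right) + 0\right) = 9 - \left(2 y + 0\right) = 9 - 2 y$)
$u = 4657$ ($u = 3116 + 1541 = 4657$)
$u d{\left(5 \right)} = 4657 \left(9 - 10\right) = 4657 \left(-1\right) = -4657$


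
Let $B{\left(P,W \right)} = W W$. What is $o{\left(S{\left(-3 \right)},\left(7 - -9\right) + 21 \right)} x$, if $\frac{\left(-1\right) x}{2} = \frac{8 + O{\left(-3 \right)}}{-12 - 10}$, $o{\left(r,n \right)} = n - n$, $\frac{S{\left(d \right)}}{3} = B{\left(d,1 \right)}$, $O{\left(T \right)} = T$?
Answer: $0$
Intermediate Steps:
$B{\left(P,W \right)} = W^{2}$
$S{\left(d \right)} = 3$ ($S{\left(d \right)} = 3 \cdot 1^{2} = 3 \cdot 1 = 3$)
$o{\left(r,n \right)} = 0$
$x = \frac{5}{11}$ ($x = - 2 \frac{8 - 3}{-12 - 10} = - 2 \frac{5}{-22} = - 2 \cdot 5 \left(- \frac{1}{22}\right) = \left(-2\right) \left(- \frac{5}{22}\right) = \frac{5}{11} \approx 0.45455$)
$o{\left(S{\left(-3 \right)},\left(7 - -9\right) + 21 \right)} x = 0 \cdot \frac{5}{11} = 0$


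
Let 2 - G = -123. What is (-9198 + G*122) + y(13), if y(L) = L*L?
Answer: 6221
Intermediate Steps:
G = 125 (G = 2 - 1*(-123) = 2 + 123 = 125)
y(L) = L²
(-9198 + G*122) + y(13) = (-9198 + 125*122) + 13² = (-9198 + 15250) + 169 = 6052 + 169 = 6221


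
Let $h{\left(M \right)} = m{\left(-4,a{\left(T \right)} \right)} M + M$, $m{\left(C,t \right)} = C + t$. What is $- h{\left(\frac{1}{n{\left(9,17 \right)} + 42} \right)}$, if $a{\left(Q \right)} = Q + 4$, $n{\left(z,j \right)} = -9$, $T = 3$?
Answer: $- \frac{4}{33} \approx -0.12121$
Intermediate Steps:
$a{\left(Q \right)} = 4 + Q$
$h{\left(M \right)} = 4 M$ ($h{\left(M \right)} = \left(-4 + \left(4 + 3\right)\right) M + M = \left(-4 + 7\right) M + M = 3 M + M = 4 M$)
$- h{\left(\frac{1}{n{\left(9,17 \right)} + 42} \right)} = - \frac{4}{-9 + 42} = - \frac{4}{33}$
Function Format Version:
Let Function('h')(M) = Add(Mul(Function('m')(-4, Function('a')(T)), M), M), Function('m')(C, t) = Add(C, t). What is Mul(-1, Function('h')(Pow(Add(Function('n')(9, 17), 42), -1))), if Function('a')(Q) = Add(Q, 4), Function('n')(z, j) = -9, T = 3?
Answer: Rational(-4, 33) ≈ -0.12121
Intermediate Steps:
Function('a')(Q) = Add(4, Q)
Function('h')(M) = Mul(4, M) (Function('h')(M) = Add(Mul(Add(-4, Add(4, 3)), M), M) = Add(Mul(Add(-4, 7), M), M) = Add(Mul(3, M), M) = Mul(4, M))
Mul(-1, Function('h')(Pow(Add(Function('n')(9, 17), 42), -1))) = Mul(-1, Mul(4, Pow(Add(-9, 42), -1))) = Mul(-1, Mul(4, Pow(33, -1))) = Mul(-1, Mul(4, Rational(1, 33))) = Mul(-1, Rational(4, 33)) = Rational(-4, 33)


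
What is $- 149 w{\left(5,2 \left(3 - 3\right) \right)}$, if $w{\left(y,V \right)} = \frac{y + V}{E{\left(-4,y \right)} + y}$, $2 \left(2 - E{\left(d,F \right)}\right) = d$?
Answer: $- \frac{745}{9} \approx -82.778$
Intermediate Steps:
$E{\left(d,F \right)} = 2 - \frac{d}{2}$
$w{\left(y,V \right)} = \frac{V + y}{4 + y}$ ($w{\left(y,V \right)} = \frac{y + V}{\left(2 - -2\right) + y} = \frac{V + y}{\left(2 + 2\right) + y} = \frac{V + y}{4 + y}$)
$- 149 w{\left(5,2 \left(3 - 3\right) \right)} = - 149 \frac{2 \left(3 - 3\right) + 5}{4 + 5} = - 149 \frac{2 \cdot 0 + 5}{9} = - 149 \frac{0 + 5}{9} = - 149 \cdot \frac{1}{9} \cdot 5 = \left(-149\right) \frac{5}{9} = - \frac{745}{9}$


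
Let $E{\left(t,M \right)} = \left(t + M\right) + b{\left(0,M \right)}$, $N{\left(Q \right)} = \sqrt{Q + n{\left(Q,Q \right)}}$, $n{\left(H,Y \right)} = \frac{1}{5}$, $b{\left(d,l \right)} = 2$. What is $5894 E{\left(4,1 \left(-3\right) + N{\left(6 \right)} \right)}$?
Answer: $17682 + \frac{5894 \sqrt{155}}{5} \approx 32358.0$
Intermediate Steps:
$n{\left(H,Y \right)} = \frac{1}{5}$
$N{\left(Q \right)} = \sqrt{\frac{1}{5} + Q}$ ($N{\left(Q \right)} = \sqrt{Q + \frac{1}{5}} = \sqrt{\frac{1}{5} + Q}$)
$E{\left(t,M \right)} = 2 + M + t$ ($E{\left(t,M \right)} = \left(t + M\right) + 2 = \left(M + t\right) + 2 = 2 + M + t$)
$5894 E{\left(4,1 \left(-3\right) + N{\left(6 \right)} \right)} = 5894 \left(2 + \left(1 \left(-3\right) + \frac{\sqrt{5 + 25 \cdot 6}}{5}\right) + 4\right) = 5894 \left(2 - \left(3 - \frac{\sqrt{5 + 150}}{5}\right) + 4\right) = 5894 \left(2 - \left(3 - \frac{\sqrt{155}}{5}\right) + 4\right) = 5894 \left(3 + \frac{\sqrt{155}}{5}\right) = 17682 + \frac{5894 \sqrt{155}}{5}$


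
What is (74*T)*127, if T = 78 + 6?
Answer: 789432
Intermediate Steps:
T = 84
(74*T)*127 = (74*84)*127 = 6216*127 = 789432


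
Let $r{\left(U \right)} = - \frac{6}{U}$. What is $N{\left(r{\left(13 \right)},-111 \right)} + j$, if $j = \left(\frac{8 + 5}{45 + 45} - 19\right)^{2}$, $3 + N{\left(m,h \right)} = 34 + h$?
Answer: $\frac{2231809}{8100} \approx 275.53$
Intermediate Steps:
$N{\left(m,h \right)} = 31 + h$ ($N{\left(m,h \right)} = -3 + \left(34 + h\right) = 31 + h$)
$j = \frac{2879809}{8100}$ ($j = \left(\frac{13}{90} - 19\right)^{2} = \left(- \frac{1697}{90}\right)^{2} = \frac{2879809}{8100} \approx 355.53$)
$N{\left(r{\left(13 \right)},-111 \right)} + j = \left(31 - 111\right) + \frac{2879809}{8100} = -80 + \frac{2879809}{8100} = \frac{2231809}{8100}$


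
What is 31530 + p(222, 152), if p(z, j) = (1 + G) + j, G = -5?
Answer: 31678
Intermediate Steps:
p(z, j) = -4 + j (p(z, j) = (1 - 5) + j = -4 + j)
31530 + p(222, 152) = 31530 + (-4 + 152) = 31530 + 148 = 31678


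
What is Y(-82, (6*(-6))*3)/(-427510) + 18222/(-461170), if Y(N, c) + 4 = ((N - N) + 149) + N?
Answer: -781914093/19715478670 ≈ -0.039660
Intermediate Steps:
Y(N, c) = 145 + N (Y(N, c) = -4 + (((N - N) + 149) + N) = -4 + ((0 + 149) + N) = -4 + (149 + N) = 145 + N)
Y(-82, (6*(-6))*3)/(-427510) + 18222/(-461170) = (145 - 82)/(-427510) + 18222/(-461170) = 63*(-1/427510) + 18222*(-1/461170) = -63/427510 - 9111/230585 = -781914093/19715478670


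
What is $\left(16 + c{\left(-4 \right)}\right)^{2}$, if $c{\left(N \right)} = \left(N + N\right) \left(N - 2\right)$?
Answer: $4096$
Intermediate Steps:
$c{\left(N \right)} = 2 N \left(-2 + N\right)$
$\left(16 + c{\left(-4 \right)}\right)^{2} = \left(16 + 2 \left(-4\right) \left(-2 - 4\right)\right)^{2} = \left(16 + 2 \left(-4\right) \left(-6\right)\right)^{2} = \left(16 + 48\right)^{2} = 64^{2} = 4096$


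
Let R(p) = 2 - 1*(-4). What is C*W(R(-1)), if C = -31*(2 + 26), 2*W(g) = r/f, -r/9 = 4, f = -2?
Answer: -7812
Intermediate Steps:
r = -36 (r = -9*4 = -36)
R(p) = 6 (R(p) = 2 + 4 = 6)
W(g) = 9 (W(g) = (-36/(-2))/2 = (-36*(-½))/2 = (½)*18 = 9)
C = -868 (C = -31*28 = -868)
C*W(R(-1)) = -868*9 = -7812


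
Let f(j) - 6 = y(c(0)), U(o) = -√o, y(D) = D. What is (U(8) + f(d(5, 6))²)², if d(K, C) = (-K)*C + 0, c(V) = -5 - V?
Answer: 9 - 4*√2 ≈ 3.3431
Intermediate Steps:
d(K, C) = -C*K (d(K, C) = -C*K + 0 = -C*K)
f(j) = 1 (f(j) = 6 + (-5 - 1*0) = 6 + (-5 + 0) = 6 - 5 = 1)
(U(8) + f(d(5, 6))²)² = (-√8 + 1²)² = (-2*√2 + 1)² = (1 - 2*√2)²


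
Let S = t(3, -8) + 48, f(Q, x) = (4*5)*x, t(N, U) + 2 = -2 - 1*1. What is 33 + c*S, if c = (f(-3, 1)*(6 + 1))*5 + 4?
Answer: 30305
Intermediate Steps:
t(N, U) = -5 (t(N, U) = -2 + (-2 - 1*1) = -2 + (-2 - 1) = -2 - 3 = -5)
f(Q, x) = 20*x
c = 704 (c = ((20*1)*(6 + 1))*5 + 4 = (20*7)*5 + 4 = 140*5 + 4 = 700 + 4 = 704)
S = 43 (S = -5 + 48 = 43)
33 + c*S = 33 + 704*43 = 33 + 30272 = 30305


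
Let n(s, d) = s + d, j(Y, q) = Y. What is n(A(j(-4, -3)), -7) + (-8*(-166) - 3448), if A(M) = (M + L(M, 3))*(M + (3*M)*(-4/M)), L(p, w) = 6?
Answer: -2159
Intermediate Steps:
A(M) = (-12 + M)*(6 + M) (A(M) = (M + 6)*(M + (3*M)*(-4/M)) = (6 + M)*(M - 12) = (6 + M)*(-12 + M) = (-12 + M)*(6 + M))
n(s, d) = d + s
n(A(j(-4, -3)), -7) + (-8*(-166) - 3448) = (-7 + (-72 + (-4)**2 - 6*(-4))) + (-8*(-166) - 3448) = (-7 + (-72 + 16 + 24)) + (1328 - 3448) = (-7 - 32) - 2120 = -39 - 2120 = -2159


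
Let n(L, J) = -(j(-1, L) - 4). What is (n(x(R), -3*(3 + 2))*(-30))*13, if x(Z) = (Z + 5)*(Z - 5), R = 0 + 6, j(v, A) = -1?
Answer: -1950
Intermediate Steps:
R = 6
x(Z) = (-5 + Z)*(5 + Z) (x(Z) = (5 + Z)*(-5 + Z) = (-5 + Z)*(5 + Z))
n(L, J) = 5 (n(L, J) = -(-1 - 4) = -1*(-5) = 5)
(n(x(R), -3*(3 + 2))*(-30))*13 = (5*(-30))*13 = -150*13 = -1950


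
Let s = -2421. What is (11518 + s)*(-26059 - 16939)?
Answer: -391152806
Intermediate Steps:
(11518 + s)*(-26059 - 16939) = (11518 - 2421)*(-26059 - 16939) = 9097*(-42998) = -391152806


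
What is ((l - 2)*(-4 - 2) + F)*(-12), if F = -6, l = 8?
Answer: 504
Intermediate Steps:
((l - 2)*(-4 - 2) + F)*(-12) = ((8 - 2)*(-4 - 2) - 6)*(-12) = (6*(-6) - 6)*(-12) = (-36 - 6)*(-12) = -42*(-12) = 504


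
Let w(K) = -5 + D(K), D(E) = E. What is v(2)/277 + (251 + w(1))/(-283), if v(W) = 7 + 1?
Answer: -66155/78391 ≈ -0.84391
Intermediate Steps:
v(W) = 8
w(K) = -5 + K
v(2)/277 + (251 + w(1))/(-283) = 8/277 + (251 + (-5 + 1))/(-283) = 8*(1/277) + (251 - 4)*(-1/283) = 8/277 + 247*(-1/283) = 8/277 - 247/283 = -66155/78391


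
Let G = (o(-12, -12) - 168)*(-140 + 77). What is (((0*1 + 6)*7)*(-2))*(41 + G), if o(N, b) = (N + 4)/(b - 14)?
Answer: -11581332/13 ≈ -8.9087e+5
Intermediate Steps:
o(N, b) = (4 + N)/(-14 + b)
G = 137340/13 (G = ((4 - 12)/(-14 - 12) - 168)*(-140 + 77) = (-8/(-26) - 168)*(-63) = (-1/26*(-8) - 168)*(-63) = (4/13 - 168)*(-63) = -2180/13*(-63) = 137340/13 ≈ 10565.)
(((0*1 + 6)*7)*(-2))*(41 + G) = (((0*1 + 6)*7)*(-2))*(41 + 137340/13) = (((0 + 6)*7)*(-2))*(137873/13) = ((6*7)*(-2))*(137873/13) = (42*(-2))*(137873/13) = -84*137873/13 = -11581332/13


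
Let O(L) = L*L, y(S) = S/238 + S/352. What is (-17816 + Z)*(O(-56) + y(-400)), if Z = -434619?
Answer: -3711176358755/2618 ≈ -1.4176e+9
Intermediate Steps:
y(S) = 295*S/41888 (y(S) = S*(1/238) + S*(1/352) = S/238 + S/352 = 295*S/41888)
O(L) = L²
(-17816 + Z)*(O(-56) + y(-400)) = (-17816 - 434619)*((-56)² + (295/41888)*(-400)) = -452435*(3136 - 7375/2618) = -452435*8202673/2618 = -3711176358755/2618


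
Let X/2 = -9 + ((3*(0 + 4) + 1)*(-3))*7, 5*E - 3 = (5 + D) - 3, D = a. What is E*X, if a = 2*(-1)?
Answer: -1692/5 ≈ -338.40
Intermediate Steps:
a = -2
D = -2
E = 3/5 (E = 3/5 + ((5 - 2) - 3)/5 = 3/5 + (3 - 3)/5 = 3/5 + (1/5)*0 = 3/5 + 0 = 3/5 ≈ 0.60000)
X = -564 (X = 2*(-9 + ((3*(0 + 4) + 1)*(-3))*7) = 2*(-9 + ((3*4 + 1)*(-3))*7) = 2*(-9 + ((12 + 1)*(-3))*7) = 2*(-9 + (13*(-3))*7) = 2*(-9 - 39*7) = 2*(-9 - 273) = 2*(-282) = -564)
E*X = (3/5)*(-564) = -1692/5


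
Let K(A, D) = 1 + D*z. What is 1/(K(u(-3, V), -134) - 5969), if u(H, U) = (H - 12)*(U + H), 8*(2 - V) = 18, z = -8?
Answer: -1/4896 ≈ -0.00020425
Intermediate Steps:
V = -¼ (V = 2 - ⅛*18 = 2 - 9/4 = -¼ ≈ -0.25000)
u(H, U) = (-12 + H)*(H + U)
K(A, D) = 1 - 8*D (K(A, D) = 1 + D*(-8) = 1 - 8*D)
1/(K(u(-3, V), -134) - 5969) = 1/((1 - 8*(-134)) - 5969) = 1/((1 + 1072) - 5969) = 1/(1073 - 5969) = 1/(-4896) = -1/4896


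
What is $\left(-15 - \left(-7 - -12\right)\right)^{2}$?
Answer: $400$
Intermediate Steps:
$\left(-15 - \left(-7 - -12\right)\right)^{2} = \left(-15 + \left(\left(-1\right) 12 + 7\right)\right)^{2} = \left(-15 + \left(-12 + 7\right)\right)^{2} = \left(-15 - 5\right)^{2} = \left(-20\right)^{2} = 400$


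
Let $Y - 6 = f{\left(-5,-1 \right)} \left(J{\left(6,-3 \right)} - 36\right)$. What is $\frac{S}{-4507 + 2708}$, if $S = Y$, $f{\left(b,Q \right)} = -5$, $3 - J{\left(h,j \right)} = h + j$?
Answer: $- \frac{186}{1799} \approx -0.10339$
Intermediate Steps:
$J{\left(h,j \right)} = 3 - h - j$ ($J{\left(h,j \right)} = 3 - \left(h + j\right) = 3 - h - j$)
$Y = 186$ ($Y = 6 - 5 \left(\left(3 - 6 - -3\right) - 36\right) = 6 - 5 \left(\left(3 - 6 + 3\right) - 36\right) = 6 - 5 \left(0 - 36\right) = 6 - -180 = 6 + 180 = 186$)
$S = 186$
$\frac{S}{-4507 + 2708} = \frac{186}{-4507 + 2708} = \frac{186}{-1799} = 186 \left(- \frac{1}{1799}\right) = - \frac{186}{1799}$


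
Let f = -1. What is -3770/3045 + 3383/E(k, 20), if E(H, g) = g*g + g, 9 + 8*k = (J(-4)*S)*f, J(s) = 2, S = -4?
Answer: 409/60 ≈ 6.8167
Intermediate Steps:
k = -1/8 (k = -9/8 + ((2*(-4))*(-1))/8 = -9/8 + (-8*(-1))/8 = -9/8 + (1/8)*8 = -9/8 + 1 = -1/8 ≈ -0.12500)
E(H, g) = g + g**2 (E(H, g) = g**2 + g = g + g**2)
-3770/3045 + 3383/E(k, 20) = -3770/3045 + 3383/((20*(1 + 20))) = -3770*1/3045 + 3383/((20*21)) = -26/21 + 3383/420 = 409/60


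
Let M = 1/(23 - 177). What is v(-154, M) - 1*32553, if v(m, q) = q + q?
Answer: -2506582/77 ≈ -32553.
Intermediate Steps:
M = -1/154 (M = 1/(-154) = -1/154 ≈ -0.0064935)
v(m, q) = 2*q
v(-154, M) - 1*32553 = 2*(-1/154) - 1*32553 = -1/77 - 32553 = -2506582/77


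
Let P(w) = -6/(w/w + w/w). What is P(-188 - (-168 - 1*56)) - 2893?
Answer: -2896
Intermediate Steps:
P(w) = -3 (P(w) = -6/(1 + 1) = -6/2 = -6*½ = -3)
P(-188 - (-168 - 1*56)) - 2893 = -3 - 2893 = -2896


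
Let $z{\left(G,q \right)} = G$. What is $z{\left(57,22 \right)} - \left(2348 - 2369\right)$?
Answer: $78$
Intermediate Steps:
$z{\left(57,22 \right)} - \left(2348 - 2369\right) = 57 - \left(2348 - 2369\right) = 57 - -21 = 57 + 21 = 78$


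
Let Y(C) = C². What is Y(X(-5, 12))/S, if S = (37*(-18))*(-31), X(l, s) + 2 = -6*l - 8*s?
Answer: 2312/10323 ≈ 0.22397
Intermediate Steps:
X(l, s) = -2 - 8*s - 6*l (X(l, s) = -2 + (-6*l - 8*s) = -2 + (-8*s - 6*l) = -2 - 8*s - 6*l)
S = 20646 (S = -666*(-31) = 20646)
Y(X(-5, 12))/S = (-2 - 8*12 - 6*(-5))²/20646 = (-2 - 96 + 30)²*(1/20646) = (-68)²*(1/20646) = 4624*(1/20646) = 2312/10323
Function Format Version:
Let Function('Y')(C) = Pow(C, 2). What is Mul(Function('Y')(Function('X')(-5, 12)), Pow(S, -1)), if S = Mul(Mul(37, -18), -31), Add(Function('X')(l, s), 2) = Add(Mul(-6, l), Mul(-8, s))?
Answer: Rational(2312, 10323) ≈ 0.22397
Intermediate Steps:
Function('X')(l, s) = Add(-2, Mul(-8, s), Mul(-6, l)) (Function('X')(l, s) = Add(-2, Add(Mul(-6, l), Mul(-8, s))) = Add(-2, Add(Mul(-8, s), Mul(-6, l))) = Add(-2, Mul(-8, s), Mul(-6, l)))
S = 20646 (S = Mul(-666, -31) = 20646)
Mul(Function('Y')(Function('X')(-5, 12)), Pow(S, -1)) = Mul(Pow(Add(-2, Mul(-8, 12), Mul(-6, -5)), 2), Pow(20646, -1)) = Mul(Pow(Add(-2, -96, 30), 2), Rational(1, 20646)) = Mul(Pow(-68, 2), Rational(1, 20646)) = Mul(4624, Rational(1, 20646)) = Rational(2312, 10323)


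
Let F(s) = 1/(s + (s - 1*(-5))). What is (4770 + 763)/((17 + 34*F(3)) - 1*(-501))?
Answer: 60863/5732 ≈ 10.618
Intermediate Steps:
F(s) = 1/(5 + 2*s) (F(s) = 1/(s + (s + 5)) = 1/(s + (5 + s)) = 1/(5 + 2*s))
(4770 + 763)/((17 + 34*F(3)) - 1*(-501)) = (4770 + 763)/((17 + 34/(5 + 2*3)) - 1*(-501)) = 5533/((17 + 34/(5 + 6)) + 501) = 5533/((17 + 34/11) + 501) = 5533/(221/11 + 501) = 5533/(5732/11) = 5533*(11/5732) = 60863/5732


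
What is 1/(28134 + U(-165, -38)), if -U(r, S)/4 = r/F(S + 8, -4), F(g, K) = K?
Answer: 1/27969 ≈ 3.5754e-5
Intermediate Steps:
U(r, S) = r (U(r, S) = -4*r/(-4) = -4*r*(-1)/4 = -(-1)*r = r)
1/(28134 + U(-165, -38)) = 1/(28134 - 165) = 1/27969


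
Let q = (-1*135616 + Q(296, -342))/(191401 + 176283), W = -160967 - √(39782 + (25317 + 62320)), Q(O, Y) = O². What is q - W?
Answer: 14796235607/91921 + √127419 ≈ 1.6132e+5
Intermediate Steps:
W = -160967 - √127419 (W = -160967 - √(39782 + 87637) = -160967 - √127419 ≈ -1.6132e+5)
q = -12000/91921 (q = (-1*135616 + 296²)/(191401 + 176283) = (-135616 + 87616)/367684 = -48000*1/367684 = -12000/91921 ≈ -0.13055)
q - W = -12000/91921 - (-160967 - √127419) = -12000/91921 + (160967 + √127419) = 14796235607/91921 + √127419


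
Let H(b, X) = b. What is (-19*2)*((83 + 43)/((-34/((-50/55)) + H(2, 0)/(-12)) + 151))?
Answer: -143640/5647 ≈ -25.437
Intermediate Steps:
(-19*2)*((83 + 43)/((-34/((-50/55)) + H(2, 0)/(-12)) + 151)) = (-19*2)*((83 + 43)/((-34/((-50/55)) + 2/(-12)) + 151)) = -4788/((-34/((-50*1/55)) + 2*(-1/12)) + 151) = -4788/((-34/(-10/11) - ⅙) + 151) = -4788/((-34*(-11/10) - ⅙) + 151) = -4788/((187/5 - ⅙) + 151) = -4788/(1117/30 + 151) = -4788/5647/30 = -4788*30/5647 = -38*3780/5647 = -143640/5647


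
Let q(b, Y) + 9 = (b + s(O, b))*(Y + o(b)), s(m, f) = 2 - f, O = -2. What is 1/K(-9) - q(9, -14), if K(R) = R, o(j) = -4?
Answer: 404/9 ≈ 44.889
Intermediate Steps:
q(b, Y) = -17 + 2*Y (q(b, Y) = -9 + (b + (2 - b))*(Y - 4) = -9 + 2*(-4 + Y) = -9 + (-8 + 2*Y) = -17 + 2*Y)
1/K(-9) - q(9, -14) = 1/(-9) - (-17 + 2*(-14)) = -⅑ - (-17 - 28) = -⅑ - 1*(-45) = -⅑ + 45 = 404/9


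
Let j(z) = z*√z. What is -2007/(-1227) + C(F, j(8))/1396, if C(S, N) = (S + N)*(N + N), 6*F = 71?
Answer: 338185/142741 + 284*√2/1047 ≈ 2.7528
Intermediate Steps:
F = 71/6 (F = (⅙)*71 = 71/6 ≈ 11.833)
j(z) = z^(3/2)
C(S, N) = 2*N*(N + S) (C(S, N) = (N + S)*(2*N) = 2*N*(N + S))
-2007/(-1227) + C(F, j(8))/1396 = -2007/(-1227) + (2*8^(3/2)*(8^(3/2) + 71/6))/1396 = -2007*(-1/1227) + (2*(16*√2)*(16*√2 + 71/6))*(1/1396) = 669/409 + (2*(16*√2)*(71/6 + 16*√2))*(1/1396) = 669/409 + (32*√2*(71/6 + 16*√2))*(1/1396) = 669/409 + 8*√2*(71/6 + 16*√2)/349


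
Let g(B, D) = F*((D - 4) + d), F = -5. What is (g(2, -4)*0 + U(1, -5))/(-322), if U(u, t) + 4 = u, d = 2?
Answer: 3/322 ≈ 0.0093168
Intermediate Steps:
U(u, t) = -4 + u
g(B, D) = 10 - 5*D (g(B, D) = -5*((D - 4) + 2) = -5*((-4 + D) + 2) = -5*(-2 + D) = 10 - 5*D)
(g(2, -4)*0 + U(1, -5))/(-322) = ((10 - 5*(-4))*0 + (-4 + 1))/(-322) = ((10 + 20)*0 - 3)*(-1/322) = (30*0 - 3)*(-1/322) = (0 - 3)*(-1/322) = -3*(-1/322) = 3/322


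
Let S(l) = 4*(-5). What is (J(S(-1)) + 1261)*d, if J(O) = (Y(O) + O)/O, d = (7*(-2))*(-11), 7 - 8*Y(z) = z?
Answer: 15545761/80 ≈ 1.9432e+5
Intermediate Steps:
Y(z) = 7/8 - z/8
d = 154 (d = -14*(-11) = 154)
S(l) = -20
J(O) = (7/8 + 7*O/8)/O (J(O) = ((7/8 - O/8) + O)/O = (7/8 + 7*O/8)/O)
(J(S(-1)) + 1261)*d = ((7/8)*(1 - 20)/(-20) + 1261)*154 = ((7/8)*(-1/20)*(-19) + 1261)*154 = (133/160 + 1261)*154 = (201893/160)*154 = 15545761/80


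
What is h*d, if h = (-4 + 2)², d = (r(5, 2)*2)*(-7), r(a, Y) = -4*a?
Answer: 1120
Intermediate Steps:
d = 280 (d = (-4*5*2)*(-7) = -20*2*(-7) = -40*(-7) = 280)
h = 4 (h = (-2)² = 4)
h*d = 4*280 = 1120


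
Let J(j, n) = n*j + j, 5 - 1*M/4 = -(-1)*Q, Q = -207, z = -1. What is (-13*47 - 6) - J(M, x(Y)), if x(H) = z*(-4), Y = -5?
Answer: -4857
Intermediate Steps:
x(H) = 4 (x(H) = -1*(-4) = 4)
M = 848 (M = 20 - (-4)*(-1*(-207)) = 20 - (-4)*207 = 20 - 4*(-207) = 20 + 828 = 848)
J(j, n) = j + j*n (J(j, n) = j*n + j = j + j*n)
(-13*47 - 6) - J(M, x(Y)) = (-13*47 - 6) - 848*(1 + 4) = (-611 - 6) - 848*5 = -617 - 1*4240 = -617 - 4240 = -4857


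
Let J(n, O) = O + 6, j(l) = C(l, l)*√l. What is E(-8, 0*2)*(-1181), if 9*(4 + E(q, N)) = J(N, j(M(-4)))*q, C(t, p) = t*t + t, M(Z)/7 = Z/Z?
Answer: 33068/3 + 529088*√7/9 ≈ 1.6656e+5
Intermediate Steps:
M(Z) = 7 (M(Z) = 7*(Z/Z) = 7*1 = 7)
C(t, p) = t + t² (C(t, p) = t² + t = t + t²)
j(l) = l^(3/2)*(1 + l) (j(l) = (l*(1 + l))*√l = l^(3/2)*(1 + l))
J(n, O) = 6 + O
E(q, N) = -4 + q*(6 + 56*√7)/9 (E(q, N) = -4 + ((6 + 7^(3/2)*(1 + 7))*q)/9 = -4 + ((6 + (7*√7)*8)*q)/9 = -4 + ((6 + 56*√7)*q)/9 = -4 + (q*(6 + 56*√7))/9 = -4 + q*(6 + 56*√7)/9)
E(-8, 0*2)*(-1181) = (-4 + (2/9)*(-8)*(3 + 28*√7))*(-1181) = (-4 + (-16/3 - 448*√7/9))*(-1181) = (-28/3 - 448*√7/9)*(-1181) = 33068/3 + 529088*√7/9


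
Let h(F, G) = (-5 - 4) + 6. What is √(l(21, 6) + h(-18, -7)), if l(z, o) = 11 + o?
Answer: √14 ≈ 3.7417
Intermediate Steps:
h(F, G) = -3 (h(F, G) = -9 + 6 = -3)
√(l(21, 6) + h(-18, -7)) = √((11 + 6) - 3) = √(17 - 3) = √14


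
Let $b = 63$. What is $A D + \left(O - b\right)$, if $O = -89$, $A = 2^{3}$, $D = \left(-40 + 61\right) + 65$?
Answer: $536$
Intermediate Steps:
$D = 86$ ($D = 21 + 65 = 86$)
$A = 8$
$A D + \left(O - b\right) = 8 \cdot 86 - 152 = 688 - 152 = 536$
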